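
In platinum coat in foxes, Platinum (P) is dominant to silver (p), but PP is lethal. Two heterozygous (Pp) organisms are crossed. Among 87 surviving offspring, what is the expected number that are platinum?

Cross: Pp × Pp
Punnett square offspring (before lethality): 1 PP, 2 Pp, 1 pp
The PP genotype is lethal (embryos die); surviving offspring: 2 Pp, 1 pp
platinum: 2 out of 3 → fraction 2/3
Expected count = 2/3 × 87 = 58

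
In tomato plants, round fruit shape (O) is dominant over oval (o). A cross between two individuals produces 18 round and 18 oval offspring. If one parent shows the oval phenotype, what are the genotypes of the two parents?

Observed offspring: 18 round, 18 oval
The observed ratio simplifies to 1:1. One parent shows oval, so its genotype must be oo. A 1:1 offspring split requires the other parent to be heterozygous (Oo).
Parent genotypes: oo × Oo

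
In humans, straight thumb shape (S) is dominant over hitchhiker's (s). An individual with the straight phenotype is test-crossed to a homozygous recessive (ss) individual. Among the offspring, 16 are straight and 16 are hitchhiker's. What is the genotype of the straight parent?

Test cross: ? × ss
Offspring: 16 straight, 16 hitchhiker's — approximately 1:1.
A 1:1 ratio in a test cross indicates the unknown parent is heterozygous (Ss).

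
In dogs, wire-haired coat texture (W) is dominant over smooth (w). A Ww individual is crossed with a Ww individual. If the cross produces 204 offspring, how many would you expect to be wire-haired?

Punnett square for Ww × Ww:
Offspring genotypes: 1 WW, 2 Ww, 1 ww
wire-haired: 3, smooth: 1
wire-haired: 3 out of 4 → fraction 3/4
Expected count = 3/4 × 204 = 153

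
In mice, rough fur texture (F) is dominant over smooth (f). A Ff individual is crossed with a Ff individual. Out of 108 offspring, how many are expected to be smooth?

Punnett square for Ff × Ff:
Offspring genotypes: 1 FF, 2 Ff, 1 ff
rough: 3, smooth: 1
smooth: 1 out of 4 → fraction 1/4
Expected count = 1/4 × 108 = 27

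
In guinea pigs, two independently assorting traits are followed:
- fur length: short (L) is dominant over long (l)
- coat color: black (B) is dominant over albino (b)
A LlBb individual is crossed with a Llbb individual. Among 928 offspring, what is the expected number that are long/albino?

Dihybrid cross LlBb × Llbb — consider each gene separately:
fur length: Ll × Ll → 1 LL, 2 Ll, 1 ll → 3 L_ : 1 ll (out of 4)
coat color: Bb × bb → 2 Bb, 2 bb → 2 B_ : 2 bb (out of 4)
Combine (counts out of 4 × 4 = 16): short/black (L_B_) = 3×2 = 6; short/albino (L_bb) = 3×2 = 6; long/black (llB_) = 1×2 = 2; long/albino (llbb) = 1×2 = 2
Phenotype counts (out of 16): 6 short/black, 6 short/albino, 2 long/black, 2 long/albino
long/albino: 2 out of 16 → fraction 1/8
Expected count = 1/8 × 928 = 116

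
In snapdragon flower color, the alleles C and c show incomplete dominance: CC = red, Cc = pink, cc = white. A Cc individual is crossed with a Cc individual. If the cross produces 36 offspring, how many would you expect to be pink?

Punnett square for Cc × Cc:
Offspring genotypes: 1 CC, 2 Cc, 1 cc
Phenotype counts: 1 red, 2 pink, 1 white
pink: 2 out of 4 → fraction 1/2
Expected count = 1/2 × 36 = 18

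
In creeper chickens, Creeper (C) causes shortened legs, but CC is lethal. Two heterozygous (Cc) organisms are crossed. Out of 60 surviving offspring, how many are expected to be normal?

Cross: Cc × Cc
Punnett square offspring (before lethality): 1 CC, 2 Cc, 1 cc
The CC genotype is lethal (embryos die); surviving offspring: 2 Cc, 1 cc
normal: 1 out of 3 → fraction 1/3
Expected count = 1/3 × 60 = 20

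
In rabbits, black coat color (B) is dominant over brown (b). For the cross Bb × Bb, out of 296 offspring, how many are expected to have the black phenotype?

Punnett square for Bb × Bb:
Offspring genotypes: 1 BB, 2 Bb, 1 bb
Total offspring: 4
Count with target: 3
Probability: 3/4
Expected count = 3/4 × 296 = 222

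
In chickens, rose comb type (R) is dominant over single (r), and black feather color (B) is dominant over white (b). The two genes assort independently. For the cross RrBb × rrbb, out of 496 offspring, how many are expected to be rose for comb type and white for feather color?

Dihybrid cross RrBb × rrbb — consider each gene separately:
comb type: Rr × rr → 2 Rr, 2 rr → 2 R_ : 2 rr (out of 4)
feather color: Bb × bb → 2 Bb, 2 bb → 2 B_ : 2 bb (out of 4)
Looking for: rose (R_) and white (bb)
P(rose) = 2/4, P(white) = 2/4
P(both) = 2/4 × 2/4 = 4/16 = 1/4
Expected count = 1/4 × 496 = 124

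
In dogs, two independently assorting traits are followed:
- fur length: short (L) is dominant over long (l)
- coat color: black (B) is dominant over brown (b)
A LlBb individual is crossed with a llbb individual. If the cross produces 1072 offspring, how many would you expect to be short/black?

Dihybrid cross LlBb × llbb — consider each gene separately:
fur length: Ll × ll → 2 Ll, 2 ll → 2 L_ : 2 ll (out of 4)
coat color: Bb × bb → 2 Bb, 2 bb → 2 B_ : 2 bb (out of 4)
Combine (counts out of 4 × 4 = 16): short/black (L_B_) = 2×2 = 4; short/brown (L_bb) = 2×2 = 4; long/black (llB_) = 2×2 = 4; long/brown (llbb) = 2×2 = 4
Phenotype counts (out of 16): 4 short/black, 4 short/brown, 4 long/black, 4 long/brown
short/black: 4 out of 16 → fraction 1/4
Expected count = 1/4 × 1072 = 268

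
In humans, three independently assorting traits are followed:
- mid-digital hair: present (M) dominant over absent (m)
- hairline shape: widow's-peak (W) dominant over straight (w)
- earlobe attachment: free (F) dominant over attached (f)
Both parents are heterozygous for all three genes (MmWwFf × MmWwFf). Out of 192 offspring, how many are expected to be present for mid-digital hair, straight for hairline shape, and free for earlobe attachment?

Trihybrid cross: MmWwFf × MmWwFf
Each trait segregates independently with a 3:1 phenotypic ratio, so each gene contributes 3/4 (dominant) or 1/4 (recessive).
Target: present (mid-digital hair), straight (hairline shape), free (earlobe attachment)
Probability = product of independent per-trait probabilities
= 3/4 × 1/4 × 3/4 = 9/64
Expected count = 9/64 × 192 = 27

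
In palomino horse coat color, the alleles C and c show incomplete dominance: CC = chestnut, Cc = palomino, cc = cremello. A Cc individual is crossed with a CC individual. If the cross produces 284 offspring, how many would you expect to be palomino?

Punnett square for Cc × CC:
Offspring genotypes: 2 CC, 2 Cc
Phenotype counts: 2 chestnut, 2 palomino
palomino: 2 out of 4 → fraction 1/2
Expected count = 1/2 × 284 = 142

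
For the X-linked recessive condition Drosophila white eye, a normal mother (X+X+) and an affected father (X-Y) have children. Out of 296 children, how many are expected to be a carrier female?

Cross: X+X+ × X-Y
Offspring: 2 X+X-, 2 X+Y
Probability of a carrier female: 2/4 = 1/2
Expected count = 1/2 × 296 = 148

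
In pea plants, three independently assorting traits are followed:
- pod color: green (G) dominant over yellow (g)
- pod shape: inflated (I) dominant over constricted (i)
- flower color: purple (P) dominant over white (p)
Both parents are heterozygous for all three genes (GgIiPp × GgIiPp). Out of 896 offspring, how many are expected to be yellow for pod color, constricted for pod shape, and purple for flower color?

Trihybrid cross: GgIiPp × GgIiPp
Each trait segregates independently with a 3:1 phenotypic ratio, so each gene contributes 3/4 (dominant) or 1/4 (recessive).
Target: yellow (pod color), constricted (pod shape), purple (flower color)
Probability = product of independent per-trait probabilities
= 1/4 × 1/4 × 3/4 = 3/64
Expected count = 3/64 × 896 = 42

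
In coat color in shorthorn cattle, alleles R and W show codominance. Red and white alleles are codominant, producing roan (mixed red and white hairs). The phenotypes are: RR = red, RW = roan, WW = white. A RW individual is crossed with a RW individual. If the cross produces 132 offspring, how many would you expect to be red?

Punnett square for RW × RW:
Offspring genotypes: 1 RR, 2 RW, 1 WW
Phenotype counts: 1 red, 2 roan, 1 white
red: 1 out of 4 → fraction 1/4
Expected count = 1/4 × 132 = 33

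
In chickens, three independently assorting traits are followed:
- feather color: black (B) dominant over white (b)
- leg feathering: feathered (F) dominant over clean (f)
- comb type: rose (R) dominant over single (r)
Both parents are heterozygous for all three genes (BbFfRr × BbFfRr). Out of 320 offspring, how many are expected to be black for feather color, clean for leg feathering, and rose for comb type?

Trihybrid cross: BbFfRr × BbFfRr
Each trait segregates independently with a 3:1 phenotypic ratio, so each gene contributes 3/4 (dominant) or 1/4 (recessive).
Target: black (feather color), clean (leg feathering), rose (comb type)
Probability = product of independent per-trait probabilities
= 3/4 × 1/4 × 3/4 = 9/64
Expected count = 9/64 × 320 = 45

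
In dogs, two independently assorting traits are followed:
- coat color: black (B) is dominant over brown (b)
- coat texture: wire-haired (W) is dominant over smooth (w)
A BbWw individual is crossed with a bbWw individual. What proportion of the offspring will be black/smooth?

Dihybrid cross BbWw × bbWw — consider each gene separately:
coat color: Bb × bb → 2 Bb, 2 bb → 2 B_ : 2 bb (out of 4)
coat texture: Ww × Ww → 1 WW, 2 Ww, 1 ww → 3 W_ : 1 ww (out of 4)
Combine (counts out of 4 × 4 = 16): black/wire-haired (B_W_) = 2×3 = 6; black/smooth (B_ww) = 2×1 = 2; brown/wire-haired (bbW_) = 2×3 = 6; brown/smooth (bbww) = 2×1 = 2
Phenotype counts (out of 16): 6 black/wire-haired, 2 black/smooth, 6 brown/wire-haired, 2 brown/smooth
black/smooth: 2 out of 16
Probability: 2/16 = 1/8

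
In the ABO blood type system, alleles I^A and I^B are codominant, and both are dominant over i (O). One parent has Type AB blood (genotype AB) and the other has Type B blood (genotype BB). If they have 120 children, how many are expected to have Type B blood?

Cross: AB × BB
Possible offspring genotypes: 2 AB, 2 BB
Blood type counts: 2 Type AB, 2 Type B
Probability of Type B: 2/4 = 1/2
Expected count = 1/2 × 120 = 60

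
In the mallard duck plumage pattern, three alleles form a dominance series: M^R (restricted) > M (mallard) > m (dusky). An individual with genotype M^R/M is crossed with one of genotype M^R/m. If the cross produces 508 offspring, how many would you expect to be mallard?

Cross: M^R/M × M^R/m
Allele dominance: M^R > M > m
Offspring genotypes: 1 M^R/M^R, 1 M^R/m, 1 M^R/M, 1 M/m
Phenotype counts: 3 restricted, 1 mallard
mallard: 1 out of 4 → fraction 1/4
Expected count = 1/4 × 508 = 127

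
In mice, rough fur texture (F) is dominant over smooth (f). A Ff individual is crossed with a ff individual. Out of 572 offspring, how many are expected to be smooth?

Punnett square for Ff × ff:
Offspring genotypes: 2 Ff, 2 ff
rough: 2, smooth: 2
smooth: 2 out of 4 → fraction 1/2
Expected count = 1/2 × 572 = 286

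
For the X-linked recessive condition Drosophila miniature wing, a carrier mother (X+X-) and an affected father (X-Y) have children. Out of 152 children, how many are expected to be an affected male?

Cross: X+X- × X-Y
Offspring: 1 X+X-, 1 X+Y, 1 X-X-, 1 X-Y
Probability of an affected male: 1/4
Expected count = 1/4 × 152 = 38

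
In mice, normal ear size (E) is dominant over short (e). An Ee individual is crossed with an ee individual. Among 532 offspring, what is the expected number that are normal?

Punnett square for Ee × ee:
Offspring genotypes: 2 Ee, 2 ee
normal: 2, short: 2
normal: 2 out of 4 → fraction 1/2
Expected count = 1/2 × 532 = 266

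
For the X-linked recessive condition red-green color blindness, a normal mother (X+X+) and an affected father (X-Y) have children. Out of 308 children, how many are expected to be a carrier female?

Cross: X+X+ × X-Y
Offspring: 2 X+X-, 2 X+Y
Probability of a carrier female: 2/4 = 1/2
Expected count = 1/2 × 308 = 154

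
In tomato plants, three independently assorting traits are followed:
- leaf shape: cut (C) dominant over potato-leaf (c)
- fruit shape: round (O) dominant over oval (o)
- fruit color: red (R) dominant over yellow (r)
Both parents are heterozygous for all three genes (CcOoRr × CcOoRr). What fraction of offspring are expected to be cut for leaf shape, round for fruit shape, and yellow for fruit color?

Trihybrid cross: CcOoRr × CcOoRr
Each trait segregates independently with a 3:1 phenotypic ratio, so each gene contributes 3/4 (dominant) or 1/4 (recessive).
Target: cut (leaf shape), round (fruit shape), yellow (fruit color)
Probability = product of independent per-trait probabilities
= 3/4 × 3/4 × 1/4 = 9/64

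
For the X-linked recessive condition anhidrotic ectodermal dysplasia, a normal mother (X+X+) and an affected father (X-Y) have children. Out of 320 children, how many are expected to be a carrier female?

Cross: X+X+ × X-Y
Offspring: 2 X+X-, 2 X+Y
Probability of a carrier female: 2/4 = 1/2
Expected count = 1/2 × 320 = 160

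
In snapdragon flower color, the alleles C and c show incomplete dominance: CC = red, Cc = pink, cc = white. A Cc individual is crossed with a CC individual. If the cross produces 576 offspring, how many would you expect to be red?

Punnett square for Cc × CC:
Offspring genotypes: 2 CC, 2 Cc
Phenotype counts: 2 red, 2 pink
red: 2 out of 4 → fraction 1/2
Expected count = 1/2 × 576 = 288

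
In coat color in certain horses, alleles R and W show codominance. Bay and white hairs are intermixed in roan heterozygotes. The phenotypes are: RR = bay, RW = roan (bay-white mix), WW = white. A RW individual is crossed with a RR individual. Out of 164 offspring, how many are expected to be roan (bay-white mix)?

Punnett square for RW × RR:
Offspring genotypes: 2 RR, 2 RW
Phenotype counts: 2 bay, 2 roan (bay-white mix)
roan (bay-white mix): 2 out of 4 → fraction 1/2
Expected count = 1/2 × 164 = 82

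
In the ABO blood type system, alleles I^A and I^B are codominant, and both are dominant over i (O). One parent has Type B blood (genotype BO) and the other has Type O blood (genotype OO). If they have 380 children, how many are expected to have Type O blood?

Cross: BO × OO
Possible offspring genotypes: 2 BO, 2 OO
Blood type counts: 2 Type B, 2 Type O
Probability of Type O: 2/4 = 1/2
Expected count = 1/2 × 380 = 190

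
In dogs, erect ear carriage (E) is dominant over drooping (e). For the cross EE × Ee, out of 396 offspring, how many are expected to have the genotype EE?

Punnett square for EE × Ee:
Offspring genotypes: 2 EE, 2 Ee
Total offspring: 4
Count with target: 2
Probability: 2/4 = 1/2
Expected count = 1/2 × 396 = 198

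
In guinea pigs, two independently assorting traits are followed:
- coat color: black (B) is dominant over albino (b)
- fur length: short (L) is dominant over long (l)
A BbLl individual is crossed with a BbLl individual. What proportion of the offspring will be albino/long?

Dihybrid cross BbLl × BbLl — consider each gene separately:
coat color: Bb × Bb → 1 BB, 2 Bb, 1 bb → 3 B_ : 1 bb (out of 4)
fur length: Ll × Ll → 1 LL, 2 Ll, 1 ll → 3 L_ : 1 ll (out of 4)
Combine (counts out of 4 × 4 = 16): black/short (B_L_) = 3×3 = 9; black/long (B_ll) = 3×1 = 3; albino/short (bbL_) = 1×3 = 3; albino/long (bbll) = 1×1 = 1
Phenotype counts (out of 16): 9 black/short, 3 black/long, 3 albino/short, 1 albino/long
albino/long: 1 out of 16
Probability: 1/16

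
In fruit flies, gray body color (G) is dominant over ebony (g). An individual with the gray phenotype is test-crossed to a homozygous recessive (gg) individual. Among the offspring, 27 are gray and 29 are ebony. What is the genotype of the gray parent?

Test cross: ? × gg
Offspring: 27 gray, 29 ebony — approximately 1:1.
A 1:1 ratio in a test cross indicates the unknown parent is heterozygous (Gg).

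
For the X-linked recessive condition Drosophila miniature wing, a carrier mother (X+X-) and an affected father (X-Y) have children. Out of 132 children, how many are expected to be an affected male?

Cross: X+X- × X-Y
Offspring: 1 X+X-, 1 X+Y, 1 X-X-, 1 X-Y
Probability of an affected male: 1/4
Expected count = 1/4 × 132 = 33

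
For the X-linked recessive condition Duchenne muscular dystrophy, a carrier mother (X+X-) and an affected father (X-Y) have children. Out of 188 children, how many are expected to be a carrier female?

Cross: X+X- × X-Y
Offspring: 1 X+X-, 1 X+Y, 1 X-X-, 1 X-Y
Probability of a carrier female: 1/4
Expected count = 1/4 × 188 = 47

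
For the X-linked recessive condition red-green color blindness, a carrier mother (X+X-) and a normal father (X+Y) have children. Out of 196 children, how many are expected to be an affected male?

Cross: X+X- × X+Y
Offspring: 1 X+X+, 1 X+Y, 1 X+X-, 1 X-Y
Probability of an affected male: 1/4
Expected count = 1/4 × 196 = 49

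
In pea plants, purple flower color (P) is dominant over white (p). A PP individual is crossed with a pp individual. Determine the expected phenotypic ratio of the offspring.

Punnett square for PP × pp:
Offspring genotypes: 4 Pp
purple: 4, white: 0
Ratio: all purple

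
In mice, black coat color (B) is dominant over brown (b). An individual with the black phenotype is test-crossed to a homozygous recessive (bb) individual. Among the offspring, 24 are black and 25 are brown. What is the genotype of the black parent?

Test cross: ? × bb
Offspring: 24 black, 25 brown — approximately 1:1.
A 1:1 ratio in a test cross indicates the unknown parent is heterozygous (Bb).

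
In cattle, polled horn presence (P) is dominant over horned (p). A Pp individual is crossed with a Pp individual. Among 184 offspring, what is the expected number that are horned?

Punnett square for Pp × Pp:
Offspring genotypes: 1 PP, 2 Pp, 1 pp
polled: 3, horned: 1
horned: 1 out of 4 → fraction 1/4
Expected count = 1/4 × 184 = 46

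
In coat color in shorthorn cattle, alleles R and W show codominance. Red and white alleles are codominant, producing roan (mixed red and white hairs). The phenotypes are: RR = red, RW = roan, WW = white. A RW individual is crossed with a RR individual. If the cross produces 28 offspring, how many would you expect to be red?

Punnett square for RW × RR:
Offspring genotypes: 2 RR, 2 RW
Phenotype counts: 2 red, 2 roan
red: 2 out of 4 → fraction 1/2
Expected count = 1/2 × 28 = 14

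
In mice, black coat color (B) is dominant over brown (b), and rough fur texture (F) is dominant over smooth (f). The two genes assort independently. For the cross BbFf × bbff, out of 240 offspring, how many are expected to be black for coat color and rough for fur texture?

Dihybrid cross BbFf × bbff — consider each gene separately:
coat color: Bb × bb → 2 Bb, 2 bb → 2 B_ : 2 bb (out of 4)
fur texture: Ff × ff → 2 Ff, 2 ff → 2 F_ : 2 ff (out of 4)
Looking for: black (B_) and rough (F_)
P(black) = 2/4, P(rough) = 2/4
P(both) = 2/4 × 2/4 = 4/16 = 1/4
Expected count = 1/4 × 240 = 60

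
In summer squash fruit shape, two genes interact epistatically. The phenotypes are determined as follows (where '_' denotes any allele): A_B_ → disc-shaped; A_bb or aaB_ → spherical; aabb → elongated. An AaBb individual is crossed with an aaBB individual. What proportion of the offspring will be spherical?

Cross: AaBb × aaBB — consider each gene separately:
A gene: Aa × aa → 2 Aa, 2 aa → 2 A_ : 2 aa (out of 4)
B gene: Bb × BB → 2 BB, 2 Bb → 4 B_ (out of 4)
Genotype classes (out of 4 × 4 = 16): A_B_ = 2×4 = 8; aaB_ = 2×4 = 8
Apply the phenotype rules: A_B_ (8) → disc-shaped; aaB_ (8) → spherical
Phenotype counts (out of 16): 8 disc-shaped, 8 spherical
spherical: 8 out of 16
Probability: 8/16 = 1/2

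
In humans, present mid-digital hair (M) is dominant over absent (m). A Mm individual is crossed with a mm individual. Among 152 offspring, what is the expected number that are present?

Punnett square for Mm × mm:
Offspring genotypes: 2 Mm, 2 mm
present: 2, absent: 2
present: 2 out of 4 → fraction 1/2
Expected count = 1/2 × 152 = 76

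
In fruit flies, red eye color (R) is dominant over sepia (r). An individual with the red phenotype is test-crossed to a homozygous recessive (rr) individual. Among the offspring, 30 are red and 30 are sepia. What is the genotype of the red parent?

Test cross: ? × rr
Offspring: 30 red, 30 sepia — approximately 1:1.
A 1:1 ratio in a test cross indicates the unknown parent is heterozygous (Rr).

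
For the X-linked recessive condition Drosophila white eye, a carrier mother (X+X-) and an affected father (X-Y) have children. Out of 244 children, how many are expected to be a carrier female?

Cross: X+X- × X-Y
Offspring: 1 X+X-, 1 X+Y, 1 X-X-, 1 X-Y
Probability of a carrier female: 1/4
Expected count = 1/4 × 244 = 61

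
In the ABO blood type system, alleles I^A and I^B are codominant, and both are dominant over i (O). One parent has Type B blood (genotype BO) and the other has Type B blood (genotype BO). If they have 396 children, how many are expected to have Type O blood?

Cross: BO × BO
Possible offspring genotypes: 1 BB, 2 BO, 1 OO
Blood type counts: 3 Type B, 1 Type O
Probability of Type O: 1/4
Expected count = 1/4 × 396 = 99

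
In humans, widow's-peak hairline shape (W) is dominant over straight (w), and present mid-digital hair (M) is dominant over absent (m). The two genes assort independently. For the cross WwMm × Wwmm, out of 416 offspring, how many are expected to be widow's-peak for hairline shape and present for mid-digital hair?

Dihybrid cross WwMm × Wwmm — consider each gene separately:
hairline shape: Ww × Ww → 1 WW, 2 Ww, 1 ww → 3 W_ : 1 ww (out of 4)
mid-digital hair: Mm × mm → 2 Mm, 2 mm → 2 M_ : 2 mm (out of 4)
Looking for: widow's-peak (W_) and present (M_)
P(widow's-peak) = 3/4, P(present) = 2/4
P(both) = 3/4 × 2/4 = 6/16 = 3/8
Expected count = 3/8 × 416 = 156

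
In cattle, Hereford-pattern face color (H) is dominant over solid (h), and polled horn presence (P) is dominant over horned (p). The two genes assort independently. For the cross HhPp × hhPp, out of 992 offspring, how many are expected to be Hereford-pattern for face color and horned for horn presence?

Dihybrid cross HhPp × hhPp — consider each gene separately:
face color: Hh × hh → 2 Hh, 2 hh → 2 H_ : 2 hh (out of 4)
horn presence: Pp × Pp → 1 PP, 2 Pp, 1 pp → 3 P_ : 1 pp (out of 4)
Looking for: Hereford-pattern (H_) and horned (pp)
P(Hereford-pattern) = 2/4, P(horned) = 1/4
P(both) = 2/4 × 1/4 = 2/16 = 1/8
Expected count = 1/8 × 992 = 124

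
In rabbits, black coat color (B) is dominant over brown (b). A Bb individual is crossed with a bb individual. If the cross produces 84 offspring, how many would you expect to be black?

Punnett square for Bb × bb:
Offspring genotypes: 2 Bb, 2 bb
black: 2, brown: 2
black: 2 out of 4 → fraction 1/2
Expected count = 1/2 × 84 = 42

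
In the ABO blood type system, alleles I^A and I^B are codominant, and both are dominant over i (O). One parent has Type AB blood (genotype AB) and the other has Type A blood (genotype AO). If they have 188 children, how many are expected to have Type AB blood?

Cross: AB × AO
Possible offspring genotypes: 1 AA, 1 AO, 1 AB, 1 BO
Blood type counts: 2 Type A, 1 Type AB, 1 Type B
Probability of Type AB: 1/4
Expected count = 1/4 × 188 = 47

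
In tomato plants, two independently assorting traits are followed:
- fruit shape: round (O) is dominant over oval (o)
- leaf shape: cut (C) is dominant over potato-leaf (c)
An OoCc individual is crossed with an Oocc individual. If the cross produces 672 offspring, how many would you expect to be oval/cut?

Dihybrid cross OoCc × Oocc — consider each gene separately:
fruit shape: Oo × Oo → 1 OO, 2 Oo, 1 oo → 3 O_ : 1 oo (out of 4)
leaf shape: Cc × cc → 2 Cc, 2 cc → 2 C_ : 2 cc (out of 4)
Combine (counts out of 4 × 4 = 16): round/cut (O_C_) = 3×2 = 6; round/potato-leaf (O_cc) = 3×2 = 6; oval/cut (ooC_) = 1×2 = 2; oval/potato-leaf (oocc) = 1×2 = 2
Phenotype counts (out of 16): 6 round/cut, 6 round/potato-leaf, 2 oval/cut, 2 oval/potato-leaf
oval/cut: 2 out of 16 → fraction 1/8
Expected count = 1/8 × 672 = 84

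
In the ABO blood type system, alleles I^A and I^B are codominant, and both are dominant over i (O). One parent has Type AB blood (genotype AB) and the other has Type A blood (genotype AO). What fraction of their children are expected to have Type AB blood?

Cross: AB × AO
Possible offspring genotypes: 1 AA, 1 AO, 1 AB, 1 BO
Blood type counts: 2 Type A, 1 Type AB, 1 Type B
Probability of Type AB: 1/4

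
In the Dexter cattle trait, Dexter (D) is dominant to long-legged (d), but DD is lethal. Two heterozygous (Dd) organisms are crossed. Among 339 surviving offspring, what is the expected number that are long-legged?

Cross: Dd × Dd
Punnett square offspring (before lethality): 1 DD, 2 Dd, 1 dd
The DD genotype is lethal (embryos die); surviving offspring: 2 Dd, 1 dd
long-legged: 1 out of 3 → fraction 1/3
Expected count = 1/3 × 339 = 113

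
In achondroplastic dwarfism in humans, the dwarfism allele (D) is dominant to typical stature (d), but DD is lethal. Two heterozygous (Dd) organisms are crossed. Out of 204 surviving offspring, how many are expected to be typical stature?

Cross: Dd × Dd
Punnett square offspring (before lethality): 1 DD, 2 Dd, 1 dd
The DD genotype is lethal (embryos die); surviving offspring: 2 Dd, 1 dd
typical stature: 1 out of 3 → fraction 1/3
Expected count = 1/3 × 204 = 68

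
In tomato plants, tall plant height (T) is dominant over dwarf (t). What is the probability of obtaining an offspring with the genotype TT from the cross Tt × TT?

Punnett square for Tt × TT:
Offspring genotypes: 2 TT, 2 Tt
Total offspring: 4
Count with target: 2
Probability: 2/4 = 1/2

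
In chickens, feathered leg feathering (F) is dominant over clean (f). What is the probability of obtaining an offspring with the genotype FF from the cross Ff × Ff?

Punnett square for Ff × Ff:
Offspring genotypes: 1 FF, 2 Ff, 1 ff
Total offspring: 4
Count with target: 1
Probability: 1/4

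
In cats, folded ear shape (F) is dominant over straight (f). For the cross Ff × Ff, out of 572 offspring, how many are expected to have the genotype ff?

Punnett square for Ff × Ff:
Offspring genotypes: 1 FF, 2 Ff, 1 ff
Total offspring: 4
Count with target: 1
Probability: 1/4
Expected count = 1/4 × 572 = 143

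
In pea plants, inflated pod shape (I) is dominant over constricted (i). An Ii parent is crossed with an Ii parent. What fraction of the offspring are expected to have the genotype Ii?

Punnett square for Ii × Ii:
Offspring genotypes: 1 II, 2 Ii, 1 ii
Total offspring: 4
Count with target: 2
Probability: 2/4 = 1/2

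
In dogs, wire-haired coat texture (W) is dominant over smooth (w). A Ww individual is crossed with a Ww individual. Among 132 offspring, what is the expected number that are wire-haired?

Punnett square for Ww × Ww:
Offspring genotypes: 1 WW, 2 Ww, 1 ww
wire-haired: 3, smooth: 1
wire-haired: 3 out of 4 → fraction 3/4
Expected count = 3/4 × 132 = 99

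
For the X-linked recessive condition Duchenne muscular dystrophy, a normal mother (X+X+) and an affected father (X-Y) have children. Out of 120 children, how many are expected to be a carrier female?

Cross: X+X+ × X-Y
Offspring: 2 X+X-, 2 X+Y
Probability of a carrier female: 2/4 = 1/2
Expected count = 1/2 × 120 = 60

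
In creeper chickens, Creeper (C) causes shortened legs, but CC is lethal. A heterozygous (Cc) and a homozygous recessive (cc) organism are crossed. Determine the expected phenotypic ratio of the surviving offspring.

Cross: Cc × cc
Punnett square offspring (before lethality): 2 Cc, 2 cc
No CC offspring are produced in this cross.
Ratio: 1 creeper : 1 normal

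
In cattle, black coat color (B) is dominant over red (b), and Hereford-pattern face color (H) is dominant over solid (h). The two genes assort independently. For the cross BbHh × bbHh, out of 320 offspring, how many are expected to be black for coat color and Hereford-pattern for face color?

Dihybrid cross BbHh × bbHh — consider each gene separately:
coat color: Bb × bb → 2 Bb, 2 bb → 2 B_ : 2 bb (out of 4)
face color: Hh × Hh → 1 HH, 2 Hh, 1 hh → 3 H_ : 1 hh (out of 4)
Looking for: black (B_) and Hereford-pattern (H_)
P(black) = 2/4, P(Hereford-pattern) = 3/4
P(both) = 2/4 × 3/4 = 6/16 = 3/8
Expected count = 3/8 × 320 = 120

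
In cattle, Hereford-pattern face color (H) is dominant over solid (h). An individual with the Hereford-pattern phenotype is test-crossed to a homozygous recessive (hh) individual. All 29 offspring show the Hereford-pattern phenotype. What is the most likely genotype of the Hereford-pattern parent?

Test cross: ? × hh
All offspring are Hereford-pattern.
If the unknown parent were heterozygous (Hh), about half of 29 offspring would be solid; none are. The unknown parent is most likely homozygous dominant (HH).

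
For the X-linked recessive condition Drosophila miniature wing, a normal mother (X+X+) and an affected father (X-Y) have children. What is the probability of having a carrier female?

Cross: X+X+ × X-Y
Offspring: 2 X+X-, 2 X+Y
Probability of a carrier female: 2/4 = 1/2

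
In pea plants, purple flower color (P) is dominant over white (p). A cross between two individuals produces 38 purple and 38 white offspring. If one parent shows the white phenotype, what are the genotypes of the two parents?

Observed offspring: 38 purple, 38 white
The observed ratio simplifies to 1:1. One parent shows white, so its genotype must be pp. A 1:1 offspring split requires the other parent to be heterozygous (Pp).
Parent genotypes: pp × Pp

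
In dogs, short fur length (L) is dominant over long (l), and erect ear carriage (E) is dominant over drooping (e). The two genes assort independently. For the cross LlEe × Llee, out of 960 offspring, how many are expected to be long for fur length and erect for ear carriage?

Dihybrid cross LlEe × Llee — consider each gene separately:
fur length: Ll × Ll → 1 LL, 2 Ll, 1 ll → 3 L_ : 1 ll (out of 4)
ear carriage: Ee × ee → 2 Ee, 2 ee → 2 E_ : 2 ee (out of 4)
Looking for: long (ll) and erect (E_)
P(long) = 1/4, P(erect) = 2/4
P(both) = 1/4 × 2/4 = 2/16 = 1/8
Expected count = 1/8 × 960 = 120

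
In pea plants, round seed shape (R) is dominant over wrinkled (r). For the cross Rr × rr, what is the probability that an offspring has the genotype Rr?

Punnett square for Rr × rr:
Offspring genotypes: 2 Rr, 2 rr
Total offspring: 4
Count with target: 2
Probability: 2/4 = 1/2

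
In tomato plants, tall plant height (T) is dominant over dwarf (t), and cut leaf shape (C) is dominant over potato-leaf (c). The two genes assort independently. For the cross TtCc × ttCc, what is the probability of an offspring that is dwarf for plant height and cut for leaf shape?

Dihybrid cross TtCc × ttCc — consider each gene separately:
plant height: Tt × tt → 2 Tt, 2 tt → 2 T_ : 2 tt (out of 4)
leaf shape: Cc × Cc → 1 CC, 2 Cc, 1 cc → 3 C_ : 1 cc (out of 4)
Looking for: dwarf (tt) and cut (C_)
P(dwarf) = 2/4, P(cut) = 3/4
P(both) = 2/4 × 3/4 = 6/16 = 3/8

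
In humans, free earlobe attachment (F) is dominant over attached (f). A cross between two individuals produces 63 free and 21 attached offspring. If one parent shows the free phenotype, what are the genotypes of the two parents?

Observed offspring: 63 free, 21 attached
The observed ratio simplifies to 3:1. Attached (ff) offspring appear, so each parent must contribute one f allele. The parent stated to show free carries F, so it is Ff. The other parent is then either Ff or ff: Ff × ff would give a 1:1 split, whereas Ff × Ff gives 3:1 — matching the data. So both parents are heterozygous (Ff × Ff).
Parent genotypes: Ff × Ff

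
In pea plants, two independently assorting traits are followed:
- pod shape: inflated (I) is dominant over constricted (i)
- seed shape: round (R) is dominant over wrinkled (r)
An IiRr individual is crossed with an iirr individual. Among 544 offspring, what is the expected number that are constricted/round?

Dihybrid cross IiRr × iirr — consider each gene separately:
pod shape: Ii × ii → 2 Ii, 2 ii → 2 I_ : 2 ii (out of 4)
seed shape: Rr × rr → 2 Rr, 2 rr → 2 R_ : 2 rr (out of 4)
Combine (counts out of 4 × 4 = 16): inflated/round (I_R_) = 2×2 = 4; inflated/wrinkled (I_rr) = 2×2 = 4; constricted/round (iiR_) = 2×2 = 4; constricted/wrinkled (iirr) = 2×2 = 4
Phenotype counts (out of 16): 4 inflated/round, 4 inflated/wrinkled, 4 constricted/round, 4 constricted/wrinkled
constricted/round: 4 out of 16 → fraction 1/4
Expected count = 1/4 × 544 = 136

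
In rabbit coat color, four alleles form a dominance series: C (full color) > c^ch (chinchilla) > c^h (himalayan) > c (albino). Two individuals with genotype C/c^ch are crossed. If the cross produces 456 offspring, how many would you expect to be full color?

Cross: C/c^ch × C/c^ch
Allele dominance: C > c^ch > c^h > c
Offspring genotypes: 1 C/C, 2 C/c^ch, 1 c^ch/c^ch
Phenotype counts: 3 full color, 1 chinchilla
full color: 3 out of 4 → fraction 3/4
Expected count = 3/4 × 456 = 342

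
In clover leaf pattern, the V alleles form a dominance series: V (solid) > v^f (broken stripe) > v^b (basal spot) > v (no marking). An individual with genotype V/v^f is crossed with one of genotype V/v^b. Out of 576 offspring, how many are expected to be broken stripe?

Cross: V/v^f × V/v^b
Allele dominance: V > v^f > v^b > v
Offspring genotypes: 1 V/V, 1 V/v^b, 1 V/v^f, 1 v^f/v^b
Phenotype counts: 3 solid, 1 broken stripe
broken stripe: 1 out of 4 → fraction 1/4
Expected count = 1/4 × 576 = 144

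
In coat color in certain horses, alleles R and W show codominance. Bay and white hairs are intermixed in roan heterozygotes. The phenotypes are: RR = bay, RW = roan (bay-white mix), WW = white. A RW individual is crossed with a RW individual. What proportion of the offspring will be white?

Punnett square for RW × RW:
Offspring genotypes: 1 RR, 2 RW, 1 WW
Phenotype counts: 1 bay, 2 roan (bay-white mix), 1 white
white: 1 out of 4
Probability: 1/4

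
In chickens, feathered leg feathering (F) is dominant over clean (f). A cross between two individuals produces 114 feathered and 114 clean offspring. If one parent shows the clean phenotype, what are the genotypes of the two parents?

Observed offspring: 114 feathered, 114 clean
The observed ratio simplifies to 1:1. One parent shows clean, so its genotype must be ff. A 1:1 offspring split requires the other parent to be heterozygous (Ff).
Parent genotypes: ff × Ff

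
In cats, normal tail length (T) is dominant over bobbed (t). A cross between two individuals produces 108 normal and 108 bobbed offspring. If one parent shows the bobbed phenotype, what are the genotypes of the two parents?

Observed offspring: 108 normal, 108 bobbed
The observed ratio simplifies to 1:1. One parent shows bobbed, so its genotype must be tt. A 1:1 offspring split requires the other parent to be heterozygous (Tt).
Parent genotypes: tt × Tt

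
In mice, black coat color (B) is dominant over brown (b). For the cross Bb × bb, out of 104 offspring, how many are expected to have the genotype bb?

Punnett square for Bb × bb:
Offspring genotypes: 2 Bb, 2 bb
Total offspring: 4
Count with target: 2
Probability: 2/4 = 1/2
Expected count = 1/2 × 104 = 52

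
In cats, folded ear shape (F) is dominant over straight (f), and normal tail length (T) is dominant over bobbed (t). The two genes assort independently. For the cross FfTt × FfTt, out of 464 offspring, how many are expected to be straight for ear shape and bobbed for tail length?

Dihybrid cross FfTt × FfTt — consider each gene separately:
ear shape: Ff × Ff → 1 FF, 2 Ff, 1 ff → 3 F_ : 1 ff (out of 4)
tail length: Tt × Tt → 1 TT, 2 Tt, 1 tt → 3 T_ : 1 tt (out of 4)
Looking for: straight (ff) and bobbed (tt)
P(straight) = 1/4, P(bobbed) = 1/4
P(both) = 1/4 × 1/4 = 1/16
Expected count = 1/16 × 464 = 29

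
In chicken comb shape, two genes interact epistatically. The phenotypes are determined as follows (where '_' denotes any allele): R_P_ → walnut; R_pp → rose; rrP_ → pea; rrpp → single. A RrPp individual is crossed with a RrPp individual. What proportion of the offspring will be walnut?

Cross: RrPp × RrPp — consider each gene separately:
R gene: Rr × Rr → 1 RR, 2 Rr, 1 rr → 3 R_ : 1 rr (out of 4)
P gene: Pp × Pp → 1 PP, 2 Pp, 1 pp → 3 P_ : 1 pp (out of 4)
Genotype classes (out of 4 × 4 = 16): R_P_ = 3×3 = 9; R_pp = 3×1 = 3; rrP_ = 1×3 = 3; rrpp = 1×1 = 1
Apply the phenotype rules: R_P_ (9) → walnut; R_pp (3) → rose; rrP_ (3) → pea; rrpp (1) → single
Phenotype counts (out of 16): 9 walnut, 3 rose, 3 pea, 1 single
walnut: 9 out of 16
Probability: 9/16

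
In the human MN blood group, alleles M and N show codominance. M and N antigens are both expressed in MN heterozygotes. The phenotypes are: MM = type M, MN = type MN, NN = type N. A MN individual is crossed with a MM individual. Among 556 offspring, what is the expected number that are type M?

Punnett square for MN × MM:
Offspring genotypes: 2 MM, 2 MN
Phenotype counts: 2 type M, 2 type MN
type M: 2 out of 4 → fraction 1/2
Expected count = 1/2 × 556 = 278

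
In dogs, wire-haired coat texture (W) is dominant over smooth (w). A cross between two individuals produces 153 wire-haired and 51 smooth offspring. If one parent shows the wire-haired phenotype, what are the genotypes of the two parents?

Observed offspring: 153 wire-haired, 51 smooth
The observed ratio simplifies to 3:1. Smooth (ww) offspring appear, so each parent must contribute one w allele. The parent stated to show wire-haired carries W, so it is Ww. The other parent is then either Ww or ww: Ww × ww would give a 1:1 split, whereas Ww × Ww gives 3:1 — matching the data. So both parents are heterozygous (Ww × Ww).
Parent genotypes: Ww × Ww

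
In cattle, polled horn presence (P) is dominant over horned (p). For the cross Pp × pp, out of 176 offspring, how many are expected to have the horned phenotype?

Punnett square for Pp × pp:
Offspring genotypes: 2 Pp, 2 pp
Total offspring: 4
Count with target: 2
Probability: 2/4 = 1/2
Expected count = 1/2 × 176 = 88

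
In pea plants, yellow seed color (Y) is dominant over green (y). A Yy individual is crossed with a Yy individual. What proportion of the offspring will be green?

Punnett square for Yy × Yy:
Offspring genotypes: 1 YY, 2 Yy, 1 yy
yellow: 3, green: 1
green: 1 out of 4
Probability: 1/4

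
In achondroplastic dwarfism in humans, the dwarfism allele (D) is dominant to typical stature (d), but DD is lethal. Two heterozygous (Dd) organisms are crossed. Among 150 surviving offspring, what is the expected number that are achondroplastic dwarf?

Cross: Dd × Dd
Punnett square offspring (before lethality): 1 DD, 2 Dd, 1 dd
The DD genotype is lethal (embryos die); surviving offspring: 2 Dd, 1 dd
achondroplastic dwarf: 2 out of 3 → fraction 2/3
Expected count = 2/3 × 150 = 100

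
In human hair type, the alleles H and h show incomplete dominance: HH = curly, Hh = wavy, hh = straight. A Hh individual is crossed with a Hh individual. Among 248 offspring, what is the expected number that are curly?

Punnett square for Hh × Hh:
Offspring genotypes: 1 HH, 2 Hh, 1 hh
Phenotype counts: 1 curly, 2 wavy, 1 straight
curly: 1 out of 4 → fraction 1/4
Expected count = 1/4 × 248 = 62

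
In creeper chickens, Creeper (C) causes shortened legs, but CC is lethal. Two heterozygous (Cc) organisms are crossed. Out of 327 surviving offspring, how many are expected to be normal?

Cross: Cc × Cc
Punnett square offspring (before lethality): 1 CC, 2 Cc, 1 cc
The CC genotype is lethal (embryos die); surviving offspring: 2 Cc, 1 cc
normal: 1 out of 3 → fraction 1/3
Expected count = 1/3 × 327 = 109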